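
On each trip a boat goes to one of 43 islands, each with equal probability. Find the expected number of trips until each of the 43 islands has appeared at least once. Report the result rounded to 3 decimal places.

After k distinct islands have appeared, the next trip gives a new one with probability (43-k)/43, so the expected wait for the (k+1)-th is 43/(43-k).
E[T] = 43/43 + 43/42 + 43/41 + ... + 43/2 + 43/1 = 43·H_{43}.
H_{43} = 4.3500, so E[T] = 187.0499.

187.050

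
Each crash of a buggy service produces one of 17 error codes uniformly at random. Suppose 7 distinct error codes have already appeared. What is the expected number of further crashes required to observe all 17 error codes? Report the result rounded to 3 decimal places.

The wait to go from k to k+1 distinct error codes is geometric with mean 17/(17-k).
Sum over k = 7,...,16: E = 17/10 + 17/9 + 17/8 + ... + 17/2 + 17/1 = 49.7925.

49.792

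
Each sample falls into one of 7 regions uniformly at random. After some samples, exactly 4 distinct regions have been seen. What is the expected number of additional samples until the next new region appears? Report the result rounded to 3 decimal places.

The number of samples until the next new region is geometric with success probability 3/7, so its mean is 7/3.
E = 7/3 = 2.3333.

2.333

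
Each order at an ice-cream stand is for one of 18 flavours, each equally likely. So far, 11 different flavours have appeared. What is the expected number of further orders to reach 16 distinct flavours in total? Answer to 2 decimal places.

19.67

The wait to go from k to k+1 distinct flavours is geometric with mean 18/(18-k).
Sum over k = 11,...,15: E = 18/7 + 18/6 + 18/5 + 18/4 + 18/3 = 19.671.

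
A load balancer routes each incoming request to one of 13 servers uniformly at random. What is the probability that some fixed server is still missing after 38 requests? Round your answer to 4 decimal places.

Each request misses the fixed server with probability (13-1)/13 = 12/13, independently.
P(still missing after 38) = (12/13)^38 = 0.04776.

0.0478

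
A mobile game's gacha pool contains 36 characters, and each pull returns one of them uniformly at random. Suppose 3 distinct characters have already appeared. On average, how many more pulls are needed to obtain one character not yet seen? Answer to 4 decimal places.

The number of pulls until the next new character is geometric with success probability 33/36, so its mean is 36/33.
E = 36/33 = 1.09091.

1.0909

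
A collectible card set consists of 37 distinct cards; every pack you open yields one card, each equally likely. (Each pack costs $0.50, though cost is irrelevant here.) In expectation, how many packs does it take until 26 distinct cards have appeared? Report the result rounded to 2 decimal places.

43.72

Going from k to k+1 distinct takes a geometric number of packs with mean 37/(37-k).
Sum over k = 0,...,25: E = 37/37 + 37/36 + 37/35 + ... + 37/13 + 37/12 = 43.723.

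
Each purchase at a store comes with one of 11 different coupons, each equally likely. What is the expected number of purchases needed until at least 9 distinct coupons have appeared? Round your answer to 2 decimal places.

16.72

With k distinct coupons already seen, the next new one arrives after an expected 11/(11-k) purchases.
Sum over k = 0,...,8: E = 11/11 + 11/10 + 11/9 + ... + 11/4 + 11/3 = 16.719.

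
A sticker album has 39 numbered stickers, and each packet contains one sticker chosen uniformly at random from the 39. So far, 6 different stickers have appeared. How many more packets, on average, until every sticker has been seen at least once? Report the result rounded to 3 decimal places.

The wait to go from k to k+1 distinct stickers is geometric with mean 39/(39-k).
Sum over k = 6,...,38: E = 39/33 + 39/32 + 39/31 + ... + 39/2 + 39/1 = 159.4631.

159.463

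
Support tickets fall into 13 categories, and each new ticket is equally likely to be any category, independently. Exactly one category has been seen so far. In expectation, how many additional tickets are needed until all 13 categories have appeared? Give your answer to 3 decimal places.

The wait to go from k to k+1 distinct categories is geometric with mean 13/(13-k).
Sum over k = 1,...,12: E = 13/12 + 13/11 + 13/10 + ... + 13/2 + 13/1 = 40.3417.

40.342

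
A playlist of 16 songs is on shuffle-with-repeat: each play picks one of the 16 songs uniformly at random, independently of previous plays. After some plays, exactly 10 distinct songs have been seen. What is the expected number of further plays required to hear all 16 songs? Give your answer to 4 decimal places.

39.2000

With k distinct songs already seen, the next new one takes an expected 16/(16-k) plays.
Sum over k = 10,...,15: E = 16/6 + 16/5 + 16/4 + 16/3 + 16/2 + 16/1 = 39.20000.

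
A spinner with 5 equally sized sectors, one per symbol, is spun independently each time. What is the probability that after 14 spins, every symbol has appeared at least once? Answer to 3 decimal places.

By inclusion–exclusion over which symbols are missing,
P(all seen) = Σ_{j=0}^{5} (-1)^j C(5,j)((5-j)/5)^14
= 1.0000 - 0.2199 + 0.0078 - 0.0000 + 0.0000 - 0.0000
= 0.7879.

0.788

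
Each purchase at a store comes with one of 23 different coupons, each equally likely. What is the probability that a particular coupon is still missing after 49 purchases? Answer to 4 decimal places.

0.1133

Each purchase misses the fixed coupon with probability (23-1)/23 = 22/23, independently.
P(still missing after 49) = (22/23)^49 = 0.11325.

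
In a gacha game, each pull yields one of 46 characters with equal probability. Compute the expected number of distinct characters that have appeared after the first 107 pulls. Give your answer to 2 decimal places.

41.62

For each character, P(seen in 107 pulls) = 1 - (45/46)^107 = 0.905.
By linearity of expectation, E[distinct seen] = 46·(1 - (45/46)^107) = 41.621.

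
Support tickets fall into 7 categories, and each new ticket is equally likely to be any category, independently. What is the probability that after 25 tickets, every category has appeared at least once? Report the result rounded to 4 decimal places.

0.8562

Let A_i be the event that category i is missing after 25 tickets. By inclusion–exclusion on the A_i,
P(all seen) = Σ_{j=0}^{7} (-1)^j C(7,j)((7-j)/7)^25
= 1.00000 - 0.14840 + 0.00467 - 0.00003 + 0.00000 - 0.00000 + 0.00000 - 0.00000
= 0.85624.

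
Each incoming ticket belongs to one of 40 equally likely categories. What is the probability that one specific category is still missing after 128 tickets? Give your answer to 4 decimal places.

0.0391

Each ticket misses the fixed category with probability (40-1)/40 = 39/40, independently.
P(still missing after 128) = (39/40)^128 = 0.03914.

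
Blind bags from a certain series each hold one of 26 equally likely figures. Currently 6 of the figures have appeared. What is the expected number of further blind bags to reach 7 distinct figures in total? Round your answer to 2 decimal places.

1.30

The wait to go from k to k+1 distinct figures is geometric with mean 26/(26-k).
Only the k = 6 term is needed: E = 26/20 = 1.300.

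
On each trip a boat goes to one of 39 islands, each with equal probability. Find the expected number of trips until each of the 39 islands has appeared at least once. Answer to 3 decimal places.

After k distinct islands have appeared, the next trip gives a new one with probability (39-k)/39, so the expected wait for the (k+1)-th is 39/(39-k).
E[T] = 39/39 + 39/38 + 39/37 + ... + 39/2 + 39/1 = 39·H_{39}.
H_{39} = 4.2535, so E[T] = 165.8882.

165.888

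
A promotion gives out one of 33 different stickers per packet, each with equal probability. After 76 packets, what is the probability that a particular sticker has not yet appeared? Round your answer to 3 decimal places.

0.096

On each packet the fixed sticker fails to appear with probability 32/33.
P(still missing after 76) = (32/33)^76 = 0.0965.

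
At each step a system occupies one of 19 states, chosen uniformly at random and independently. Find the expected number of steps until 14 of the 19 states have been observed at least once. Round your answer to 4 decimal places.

Going from k to k+1 distinct takes a geometric number of steps with mean 19/(19-k).
Sum over k = 0,...,13: E = 19/19 + 19/18 + 19/17 + ... + 19/7 + 19/6 = 24.02372.

24.0237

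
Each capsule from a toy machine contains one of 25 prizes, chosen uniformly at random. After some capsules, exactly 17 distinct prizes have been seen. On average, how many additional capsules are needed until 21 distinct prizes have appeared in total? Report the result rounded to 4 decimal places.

15.8631

From k distinct to k+1 distinct takes on average 25/(25-k) capsules.
Sum over k = 17,...,20: E = 25/8 + 25/7 + 25/6 + 25/5 = 15.86310.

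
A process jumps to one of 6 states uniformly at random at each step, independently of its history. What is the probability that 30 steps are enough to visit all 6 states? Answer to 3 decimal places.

Let A_i be the event that state i is missing after 30 steps. By inclusion–exclusion on the A_i,
P(all seen) = Σ_{j=0}^{6} (-1)^j C(6,j)((6-j)/6)^30
= 1.0000 - 0.0253 + 0.0001 - 0.0000 + 0.0000 - 0.0000 + 0.0000
= 0.9748.

0.975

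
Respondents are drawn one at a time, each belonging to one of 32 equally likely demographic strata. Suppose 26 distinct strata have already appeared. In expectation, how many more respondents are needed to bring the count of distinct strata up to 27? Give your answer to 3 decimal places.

From k distinct to k+1 distinct takes on average 32/(32-k) respondents.
Only the k = 26 term is needed: E = 32/6 = 5.3333.

5.333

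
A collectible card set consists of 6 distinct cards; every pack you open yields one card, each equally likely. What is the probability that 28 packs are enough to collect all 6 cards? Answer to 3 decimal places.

0.964

Let A_i be the event that card i is missing after 28 packs. By inclusion–exclusion on the A_i,
P(all seen) = Σ_{j=0}^{6} (-1)^j C(6,j)((6-j)/6)^28
= 1.0000 - 0.0364 + 0.0002 - 0.0000 + 0.0000 - 0.0000 + 0.0000
= 0.9638.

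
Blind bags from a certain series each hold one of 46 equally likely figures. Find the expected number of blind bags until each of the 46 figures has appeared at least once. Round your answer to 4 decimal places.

Split into phases: going from k distinct to k+1 distinct takes on average 46/(46-k) blind bags.
E[T] = 46/46 + 46/45 + 46/44 + ... + 46/2 + 46/1 = 46·H_{46}.
H_{46} = 4.41669, so E[T] = 203.16761.

203.1676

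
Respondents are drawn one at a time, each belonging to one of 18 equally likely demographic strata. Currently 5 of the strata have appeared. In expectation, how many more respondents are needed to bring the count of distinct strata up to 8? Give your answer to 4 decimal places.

4.5210

With k distinct strata already seen, the next new one takes an expected 18/(18-k) respondents.
Sum over k = 5,...,7: E = 18/13 + 18/12 + 18/11 = 4.52098.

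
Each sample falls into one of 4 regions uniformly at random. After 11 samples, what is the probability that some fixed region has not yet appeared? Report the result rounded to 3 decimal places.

On each sample the fixed region fails to appear with probability 3/4.
P(still missing after 11) = (3/4)^11 = 0.0422.

0.042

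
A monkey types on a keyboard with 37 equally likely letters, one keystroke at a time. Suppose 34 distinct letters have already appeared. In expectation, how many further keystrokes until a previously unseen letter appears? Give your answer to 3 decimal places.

12.333

Each keystroke yields a new letter with probability (37-34)/37 = 3/37, so the wait is geometric with mean 37/3.
E = 37/3 = 12.3333.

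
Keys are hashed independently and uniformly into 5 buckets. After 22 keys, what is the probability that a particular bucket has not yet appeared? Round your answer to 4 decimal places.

Each key misses the fixed bucket with probability (5-1)/5 = 4/5, independently.
P(still missing after 22) = (4/5)^22 = 0.00738.

0.0074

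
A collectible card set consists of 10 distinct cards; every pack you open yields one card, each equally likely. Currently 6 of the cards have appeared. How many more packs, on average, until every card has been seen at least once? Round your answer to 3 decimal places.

20.833

The wait to go from k to k+1 distinct cards is geometric with mean 10/(10-k).
Sum over k = 6,...,9: E = 10/4 + 10/3 + 10/2 + 10/1 = 20.8333.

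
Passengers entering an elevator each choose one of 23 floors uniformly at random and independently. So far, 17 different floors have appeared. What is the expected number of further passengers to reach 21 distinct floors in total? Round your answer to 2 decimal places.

21.85

From k distinct to k+1 distinct takes on average 23/(23-k) passengers.
Sum over k = 17,...,20: E = 23/6 + 23/5 + 23/4 + 23/3 = 21.850.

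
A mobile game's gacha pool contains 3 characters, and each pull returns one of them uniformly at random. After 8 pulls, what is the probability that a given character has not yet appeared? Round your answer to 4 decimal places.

On each pull the fixed character fails to appear with probability 2/3.
P(still missing after 8) = (2/3)^8 = 0.03902.

0.0390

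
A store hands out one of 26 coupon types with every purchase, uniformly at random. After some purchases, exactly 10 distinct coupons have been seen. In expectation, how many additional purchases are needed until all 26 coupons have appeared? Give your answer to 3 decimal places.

The wait to go from k to k+1 distinct coupons is geometric with mean 26/(26-k).
Sum over k = 10,...,25: E = 26/16 + 26/15 + 26/14 + ... + 26/2 + 26/1 = 87.8990.

87.899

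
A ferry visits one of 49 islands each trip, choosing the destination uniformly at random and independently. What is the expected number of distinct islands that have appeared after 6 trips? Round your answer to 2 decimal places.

For each island, P(seen in 6 trips) = 1 - (48/49)^6 = 0.116.
By linearity of expectation, E[distinct seen] = 49·(1 - (48/49)^6) = 5.702.

5.70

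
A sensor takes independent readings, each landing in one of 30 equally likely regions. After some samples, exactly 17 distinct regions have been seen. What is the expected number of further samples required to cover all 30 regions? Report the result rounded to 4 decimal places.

With k distinct regions already seen, the next new one takes an expected 30/(30-k) samples.
Sum over k = 17,...,29: E = 30/13 + 30/12 + 30/11 + ... + 30/2 + 30/1 = 95.40401.

95.4040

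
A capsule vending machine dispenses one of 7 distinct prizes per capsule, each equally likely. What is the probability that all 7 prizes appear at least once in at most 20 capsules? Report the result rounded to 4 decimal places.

Let A_i be the event that prize i is missing after 20 capsules. By inclusion–exclusion on the A_i,
P(all seen) = Σ_{j=0}^{7} (-1)^j C(7,j)((7-j)/7)^20
= 1.00000 - 0.32075 + 0.02510 - 0.00048 + 0.00000 - 0.00000 + 0.00000 - 0.00000
= 0.70387.

0.7039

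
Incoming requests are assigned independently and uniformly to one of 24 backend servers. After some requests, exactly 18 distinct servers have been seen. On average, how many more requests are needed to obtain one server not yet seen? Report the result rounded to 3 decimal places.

4.000

Each request yields a new server with probability (24-18)/24 = 6/24, so the wait is geometric with mean 24/6.
E = 24/6 = 4.0000.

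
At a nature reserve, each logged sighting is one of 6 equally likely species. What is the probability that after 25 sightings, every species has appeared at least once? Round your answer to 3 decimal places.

Let A_i be the event that species i is missing after 25 sightings. By inclusion–exclusion on the A_i,
P(all seen) = Σ_{j=0}^{6} (-1)^j C(6,j)((6-j)/6)^25
= 1.0000 - 0.0629 + 0.0006 - 0.0000 + 0.0000 - 0.0000 + 0.0000
= 0.9377.

0.938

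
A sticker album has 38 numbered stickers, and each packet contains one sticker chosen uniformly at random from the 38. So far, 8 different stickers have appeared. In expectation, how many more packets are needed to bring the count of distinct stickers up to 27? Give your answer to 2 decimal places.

37.05

From k distinct to k+1 distinct takes on average 38/(38-k) packets.
Sum over k = 8,...,26: E = 38/30 + 38/29 + 38/28 + ... + 38/13 + 38/12 = 37.054.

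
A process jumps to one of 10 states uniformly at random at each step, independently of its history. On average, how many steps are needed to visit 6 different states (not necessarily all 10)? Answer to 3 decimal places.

8.456

Going from k to k+1 distinct takes a geometric number of steps with mean 10/(10-k).
Sum over k = 0,...,5: E = 10/10 + 10/9 + 10/8 + 10/7 + 10/6 + 10/5 = 8.4563.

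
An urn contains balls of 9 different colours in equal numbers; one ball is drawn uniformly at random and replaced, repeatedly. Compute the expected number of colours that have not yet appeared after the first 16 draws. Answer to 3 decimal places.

For each colour, P(unseen after 16) = (8/9)^16 = 0.1519.
By linearity of expectation, E[unseen] = 9·(8/9)^16 = 1.3671.

1.367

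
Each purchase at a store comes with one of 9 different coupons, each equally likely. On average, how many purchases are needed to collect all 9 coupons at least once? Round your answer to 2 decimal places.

The wait to go from k to k+1 distinct coupons is geometric with mean 9/(9-k).
E[T] = 9/9 + 9/8 + 9/7 + ... + 9/2 + 9/1 = 9·H_{9}.
H_{9} = 2.829, so E[T] = 25.461.

25.46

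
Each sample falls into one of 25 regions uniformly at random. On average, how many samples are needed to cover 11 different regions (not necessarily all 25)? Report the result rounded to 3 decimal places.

14.110

Going from k to k+1 distinct takes a geometric number of samples with mean 25/(25-k).
Sum over k = 0,...,10: E = 25/25 + 25/24 + 25/23 + ... + 25/16 + 25/15 = 14.1099.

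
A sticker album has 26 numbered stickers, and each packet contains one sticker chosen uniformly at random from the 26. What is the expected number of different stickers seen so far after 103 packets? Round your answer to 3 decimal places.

For each sticker, P(seen in 103 packets) = 1 - (25/26)^103 = 0.9824.
By linearity of expectation, E[distinct seen] = 26·(1 - (25/26)^103) = 25.5423.

25.542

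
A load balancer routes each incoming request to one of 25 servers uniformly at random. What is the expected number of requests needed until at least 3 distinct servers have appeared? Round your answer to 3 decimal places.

With k distinct servers already seen, the next new one arrives after an expected 25/(25-k) requests.
Sum over k = 0,...,2: E = 25/25 + 25/24 + 25/23 = 3.1286.

3.129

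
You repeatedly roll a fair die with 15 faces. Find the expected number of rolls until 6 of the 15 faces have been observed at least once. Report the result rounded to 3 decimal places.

With k distinct faces already seen, the next new one arrives after an expected 15/(15-k) rolls.
Sum over k = 0,...,5: E = 15/15 + 15/14 + 15/13 + 15/12 + 15/11 + 15/10 = 7.3389.

7.339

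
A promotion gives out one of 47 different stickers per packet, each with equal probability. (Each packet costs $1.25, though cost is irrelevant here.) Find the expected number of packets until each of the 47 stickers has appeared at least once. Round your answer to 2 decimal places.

The wait to go from k to k+1 distinct stickers is geometric with mean 47/(47-k).
E[T] = 47/47 + 47/46 + 47/45 + ... + 47/2 + 47/1 = 47·H_{47}.
H_{47} = 4.438, so E[T] = 208.584.

208.58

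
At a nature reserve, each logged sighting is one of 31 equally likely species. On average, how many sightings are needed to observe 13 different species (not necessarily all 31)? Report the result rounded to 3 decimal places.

16.496

With k distinct species already seen, the next new one arrives after an expected 31/(31-k) sightings.
Sum over k = 0,...,12: E = 31/31 + 31/30 + 31/29 + ... + 31/20 + 31/19 = 16.4963.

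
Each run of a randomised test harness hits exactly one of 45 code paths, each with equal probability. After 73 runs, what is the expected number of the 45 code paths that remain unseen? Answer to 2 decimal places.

For each code path, P(unseen after 73) = (44/45)^73 = 0.194.
By linearity of expectation, E[unseen] = 45·(44/45)^73 = 8.725.

8.72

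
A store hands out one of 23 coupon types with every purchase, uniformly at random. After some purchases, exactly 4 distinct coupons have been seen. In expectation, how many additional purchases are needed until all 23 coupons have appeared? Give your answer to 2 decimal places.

The wait to go from k to k+1 distinct coupons is geometric with mean 23/(23-k).
Sum over k = 4,...,22: E = 23/19 + 23/18 + 23/17 + ... + 23/2 + 23/1 = 81.598.

81.60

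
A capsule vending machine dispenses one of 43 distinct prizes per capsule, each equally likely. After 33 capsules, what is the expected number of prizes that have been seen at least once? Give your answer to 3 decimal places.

For each prize, P(seen in 33 capsules) = 1 - (42/43)^33 = 0.5400.
By linearity of expectation, E[distinct seen] = 43·(1 - (42/43)^33) = 23.2196.

23.220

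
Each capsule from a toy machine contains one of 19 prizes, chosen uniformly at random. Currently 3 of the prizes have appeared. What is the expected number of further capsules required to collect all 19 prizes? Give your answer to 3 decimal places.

The wait to go from k to k+1 distinct prizes is geometric with mean 19/(19-k).
Sum over k = 3,...,18: E = 19/16 + 19/15 + 19/14 + ... + 19/2 + 19/1 = 64.2339.

64.234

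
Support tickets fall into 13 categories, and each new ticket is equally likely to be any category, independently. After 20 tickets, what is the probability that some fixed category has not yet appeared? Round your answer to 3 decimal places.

0.202

On each ticket the fixed category fails to appear with probability 12/13.
P(still missing after 20) = (12/13)^20 = 0.2017.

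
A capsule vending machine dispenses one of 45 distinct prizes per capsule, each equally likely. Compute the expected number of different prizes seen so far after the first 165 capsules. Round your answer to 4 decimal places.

For each prize, P(seen in 165 capsules) = 1 - (44/45)^165 = 0.97547.
By linearity of expectation, E[distinct seen] = 45·(1 - (44/45)^165) = 43.89633.

43.8963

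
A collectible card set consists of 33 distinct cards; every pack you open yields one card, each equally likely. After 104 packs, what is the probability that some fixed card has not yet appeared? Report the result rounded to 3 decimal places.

0.041

On each pack the fixed card fails to appear with probability 32/33.
P(still missing after 104) = (32/33)^104 = 0.0408.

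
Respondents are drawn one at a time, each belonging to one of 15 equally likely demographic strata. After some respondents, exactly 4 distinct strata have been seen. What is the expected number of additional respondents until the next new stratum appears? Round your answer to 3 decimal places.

Each respondent yields a new stratum with probability (15-4)/15 = 11/15, so the wait is geometric with mean 15/11.
E = 15/11 = 1.3636.

1.364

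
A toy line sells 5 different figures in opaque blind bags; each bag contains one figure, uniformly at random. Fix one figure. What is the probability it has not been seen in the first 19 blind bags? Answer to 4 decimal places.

0.0144

Each blind bag misses the fixed figure with probability (5-1)/5 = 4/5, independently.
P(still missing after 19) = (4/5)^19 = 0.01441.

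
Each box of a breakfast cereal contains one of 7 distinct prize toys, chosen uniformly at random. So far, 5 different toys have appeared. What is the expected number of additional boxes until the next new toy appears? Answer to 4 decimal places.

Each box yields a new toy with probability (7-5)/7 = 2/7, so the wait is geometric with mean 7/2.
E = 7/2 = 3.50000.

3.5000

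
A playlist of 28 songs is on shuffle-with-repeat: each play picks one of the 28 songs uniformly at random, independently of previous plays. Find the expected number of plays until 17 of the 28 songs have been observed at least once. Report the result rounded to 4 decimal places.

25.4042

Going from k to k+1 distinct takes a geometric number of plays with mean 28/(28-k).
Sum over k = 0,...,16: E = 28/28 + 28/27 + 28/26 + ... + 28/13 + 28/12 = 25.40422.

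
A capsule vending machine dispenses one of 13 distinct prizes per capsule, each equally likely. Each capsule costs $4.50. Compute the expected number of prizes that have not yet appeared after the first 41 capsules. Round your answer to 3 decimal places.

For each prize, P(unseen after 41) = (12/13)^41 = 0.0376.
By linearity of expectation, E[unseen] = 13·(12/13)^41 = 0.4883.

0.488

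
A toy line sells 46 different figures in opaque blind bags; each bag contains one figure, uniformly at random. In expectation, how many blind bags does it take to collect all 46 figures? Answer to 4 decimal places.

203.1676

Split into phases: going from k distinct to k+1 distinct takes on average 46/(46-k) blind bags.
E[T] = 46/46 + 46/45 + 46/44 + ... + 46/2 + 46/1 = 46·H_{46}.
H_{46} = 4.41669, so E[T] = 203.16761.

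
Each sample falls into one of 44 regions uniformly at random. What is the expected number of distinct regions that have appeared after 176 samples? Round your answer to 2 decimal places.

43.23

For each region, P(seen in 176 samples) = 1 - (43/44)^176 = 0.983.
By linearity of expectation, E[distinct seen] = 44·(1 - (43/44)^176) = 43.230.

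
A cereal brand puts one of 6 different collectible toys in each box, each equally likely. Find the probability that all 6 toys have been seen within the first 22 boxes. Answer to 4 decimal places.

Let A_i be the event that toy i is missing after 22 boxes. By inclusion–exclusion on the A_i,
P(all seen) = Σ_{j=0}^{6} (-1)^j C(6,j)((6-j)/6)^22
= 1.00000 - 0.10868 + 0.00200 - 0.00000 + 0.00000 - 0.00000 + 0.00000
= 0.89332.

0.8933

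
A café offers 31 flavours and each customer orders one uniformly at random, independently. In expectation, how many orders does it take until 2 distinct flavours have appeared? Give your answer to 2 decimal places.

With k distinct flavours already seen, the next new one arrives after an expected 31/(31-k) orders.
Sum over k = 0,...,1: E = 31/31 + 31/30 = 2.033.

2.03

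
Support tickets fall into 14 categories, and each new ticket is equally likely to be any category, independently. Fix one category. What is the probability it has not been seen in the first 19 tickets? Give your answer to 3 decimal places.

0.245

On each ticket the fixed category fails to appear with probability 13/14.
P(still missing after 19) = (13/14)^19 = 0.2446.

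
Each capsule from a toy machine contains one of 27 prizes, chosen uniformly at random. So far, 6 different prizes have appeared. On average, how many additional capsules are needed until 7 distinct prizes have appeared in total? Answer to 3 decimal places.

With k distinct prizes already seen, the next new one takes an expected 27/(27-k) capsules.
Only the k = 6 term is needed: E = 27/21 = 1.2857.

1.286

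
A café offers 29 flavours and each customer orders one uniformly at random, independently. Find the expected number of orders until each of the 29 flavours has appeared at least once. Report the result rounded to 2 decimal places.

114.89

After k distinct flavours have appeared, the next order gives a new one with probability (29-k)/29, so the expected wait for the (k+1)-th is 29/(29-k).
E[T] = 29/29 + 29/28 + 29/27 + ... + 29/2 + 29/1 = 29·H_{29}.
H_{29} = 3.962, so E[T] = 114.888.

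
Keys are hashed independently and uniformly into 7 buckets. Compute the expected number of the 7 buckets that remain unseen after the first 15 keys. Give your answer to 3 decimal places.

For each bucket, P(unseen after 15) = (6/7)^15 = 0.0990.
By linearity of expectation, E[unseen] = 7·(6/7)^15 = 0.6933.

0.693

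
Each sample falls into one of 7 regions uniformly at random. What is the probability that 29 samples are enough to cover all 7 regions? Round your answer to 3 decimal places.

0.921

Let A_i be the event that region i is missing after 29 samples. By inclusion–exclusion on the A_i,
P(all seen) = Σ_{j=0}^{7} (-1)^j C(7,j)((7-j)/7)^29
= 1.0000 - 0.0801 + 0.0012 - 0.0000 + 0.0000 - 0.0000 + 0.0000 - 0.0000
= 0.9211.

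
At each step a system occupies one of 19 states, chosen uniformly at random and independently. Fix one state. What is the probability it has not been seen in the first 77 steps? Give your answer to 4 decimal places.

0.0156

Each step misses the fixed state with probability (19-1)/19 = 18/19, independently.
P(still missing after 77) = (18/19)^77 = 0.01556.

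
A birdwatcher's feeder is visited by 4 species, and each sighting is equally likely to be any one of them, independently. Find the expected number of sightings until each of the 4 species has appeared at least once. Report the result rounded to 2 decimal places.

8.33

After k distinct species have appeared, the next sighting gives a new one with probability (4-k)/4, so the expected wait for the (k+1)-th is 4/(4-k).
E[T] = 4/4 + 4/3 + 4/2 + 4/1 = 4·H_{4}.
H_{4} = 2.083, so E[T] = 8.333.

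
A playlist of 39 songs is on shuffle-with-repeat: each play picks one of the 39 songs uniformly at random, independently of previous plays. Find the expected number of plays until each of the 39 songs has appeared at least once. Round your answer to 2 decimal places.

The wait to go from k to k+1 distinct songs is geometric with mean 39/(39-k).
E[T] = 39/39 + 39/38 + 39/37 + ... + 39/2 + 39/1 = 39·H_{39}.
H_{39} = 4.254, so E[T] = 165.888.

165.89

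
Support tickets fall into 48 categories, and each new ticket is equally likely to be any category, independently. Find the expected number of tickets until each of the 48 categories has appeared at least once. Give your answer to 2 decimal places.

214.02

The wait to go from k to k+1 distinct categories is geometric with mean 48/(48-k).
E[T] = 48/48 + 48/47 + 48/46 + ... + 48/2 + 48/1 = 48·H_{48}.
H_{48} = 4.459, so E[T] = 214.022.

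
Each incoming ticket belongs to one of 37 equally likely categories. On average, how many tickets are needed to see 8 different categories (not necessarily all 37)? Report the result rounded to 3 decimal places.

8.877

Going from k to k+1 distinct takes a geometric number of tickets with mean 37/(37-k).
Sum over k = 0,...,7: E = 37/37 + 37/36 + 37/35 + ... + 37/31 + 37/30 = 8.8775.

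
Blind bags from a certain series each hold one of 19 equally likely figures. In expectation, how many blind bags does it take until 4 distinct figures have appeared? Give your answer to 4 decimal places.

4.3607

With k distinct figures already seen, the next new one arrives after an expected 19/(19-k) blind bags.
Sum over k = 0,...,3: E = 19/19 + 19/18 + 19/17 + 19/16 = 4.36070.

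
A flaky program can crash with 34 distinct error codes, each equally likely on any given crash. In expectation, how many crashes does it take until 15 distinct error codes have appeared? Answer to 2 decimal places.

19.40

Going from k to k+1 distinct takes a geometric number of crashes with mean 34/(34-k).
Sum over k = 0,...,14: E = 34/34 + 34/33 + 34/32 + ... + 34/21 + 34/20 = 19.396.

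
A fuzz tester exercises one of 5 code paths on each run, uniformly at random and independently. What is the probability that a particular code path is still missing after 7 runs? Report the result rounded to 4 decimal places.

Each run misses the fixed code path with probability (5-1)/5 = 4/5, independently.
P(still missing after 7) = (4/5)^7 = 0.20972.

0.2097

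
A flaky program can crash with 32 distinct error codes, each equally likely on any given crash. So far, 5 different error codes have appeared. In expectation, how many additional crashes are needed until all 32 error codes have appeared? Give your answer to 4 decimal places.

124.5266

The wait to go from k to k+1 distinct error codes is geometric with mean 32/(32-k).
Sum over k = 5,...,31: E = 32/27 + 32/26 + 32/25 + ... + 32/2 + 32/1 = 124.52662.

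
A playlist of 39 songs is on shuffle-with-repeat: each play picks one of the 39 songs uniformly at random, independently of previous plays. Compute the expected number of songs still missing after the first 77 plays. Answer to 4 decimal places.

For each song, P(unseen after 77) = (38/39)^77 = 0.13532.
By linearity of expectation, E[unseen] = 39·(38/39)^77 = 5.27748.

5.2775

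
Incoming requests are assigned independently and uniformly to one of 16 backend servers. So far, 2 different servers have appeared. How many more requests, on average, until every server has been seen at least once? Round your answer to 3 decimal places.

52.025

With k distinct servers already seen, the next new one takes an expected 16/(16-k) requests.
Sum over k = 2,...,15: E = 16/14 + 16/13 + 16/12 + ... + 16/2 + 16/1 = 52.0250.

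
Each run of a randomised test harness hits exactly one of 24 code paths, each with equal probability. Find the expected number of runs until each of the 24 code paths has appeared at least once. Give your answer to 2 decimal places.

90.62

Split into phases: going from k distinct to k+1 distinct takes on average 24/(24-k) runs.
E[T] = 24/24 + 24/23 + 24/22 + ... + 24/2 + 24/1 = 24·H_{24}.
H_{24} = 3.776, so E[T] = 90.623.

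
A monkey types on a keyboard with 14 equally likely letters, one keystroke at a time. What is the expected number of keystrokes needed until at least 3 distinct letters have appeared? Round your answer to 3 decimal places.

Going from k to k+1 distinct takes a geometric number of keystrokes with mean 14/(14-k).
Sum over k = 0,...,2: E = 14/14 + 14/13 + 14/12 = 3.2436.

3.244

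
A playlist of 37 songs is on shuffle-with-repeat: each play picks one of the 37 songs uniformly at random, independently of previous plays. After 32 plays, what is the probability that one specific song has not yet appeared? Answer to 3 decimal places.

0.416

Each play misses the fixed song with probability (37-1)/37 = 36/37, independently.
P(still missing after 32) = (36/37)^32 = 0.4161.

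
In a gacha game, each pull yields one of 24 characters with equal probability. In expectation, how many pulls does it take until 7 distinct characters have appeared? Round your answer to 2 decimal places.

Going from k to k+1 distinct takes a geometric number of pulls with mean 24/(24-k).
Sum over k = 0,...,6: E = 24/24 + 24/23 + 24/22 + ... + 24/19 + 24/18 = 8.074.

8.07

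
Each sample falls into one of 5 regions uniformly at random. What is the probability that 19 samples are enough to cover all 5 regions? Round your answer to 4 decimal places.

Let A_i be the event that region i is missing after 19 samples. By inclusion–exclusion on the A_i,
P(all seen) = Σ_{j=0}^{5} (-1)^j C(5,j)((5-j)/5)^19
= 1.00000 - 0.07206 + 0.00061 - 0.00000 + 0.00000 - 0.00000
= 0.92855.

0.9286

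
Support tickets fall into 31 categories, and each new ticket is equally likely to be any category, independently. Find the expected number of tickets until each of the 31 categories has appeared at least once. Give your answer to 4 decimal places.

124.8446

After k distinct categories have appeared, the next ticket gives a new one with probability (31-k)/31, so the expected wait for the (k+1)-th is 31/(31-k).
E[T] = 31/31 + 31/30 + 31/29 + ... + 31/2 + 31/1 = 31·H_{31}.
H_{31} = 4.02725, so E[T] = 124.84460.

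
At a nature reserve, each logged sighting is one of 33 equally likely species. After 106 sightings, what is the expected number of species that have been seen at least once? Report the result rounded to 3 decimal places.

For each species, P(seen in 106 sightings) = 1 - (32/33)^106 = 0.9617.
By linearity of expectation, E[distinct seen] = 33·(1 - (32/33)^106) = 31.7355.

31.735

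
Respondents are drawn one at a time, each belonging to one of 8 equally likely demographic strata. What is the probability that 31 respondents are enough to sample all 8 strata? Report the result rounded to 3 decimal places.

By inclusion–exclusion over which strata are missing,
P(all seen) = Σ_{j=0}^{8} (-1)^j C(8,j)((8-j)/8)^31
= 1.0000 - 0.1274 + 0.0038 - 0.0000 + 0.0000 - 0.0000 + 0.0000 - 0.0000 + 0.0000
= 0.8763.

0.876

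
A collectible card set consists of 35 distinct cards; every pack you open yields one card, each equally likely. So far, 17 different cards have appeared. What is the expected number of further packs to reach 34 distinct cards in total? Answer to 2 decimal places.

From k distinct to k+1 distinct takes on average 35/(35-k) packs.
Sum over k = 17,...,33: E = 35/18 + 35/17 + 35/16 + ... + 35/3 + 35/2 = 87.329.

87.33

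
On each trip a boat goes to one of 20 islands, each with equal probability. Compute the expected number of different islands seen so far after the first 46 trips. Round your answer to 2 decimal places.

18.11

For each island, P(seen in 46 trips) = 1 - (19/20)^46 = 0.906.
By linearity of expectation, E[distinct seen] = 20·(1 - (19/20)^46) = 18.111.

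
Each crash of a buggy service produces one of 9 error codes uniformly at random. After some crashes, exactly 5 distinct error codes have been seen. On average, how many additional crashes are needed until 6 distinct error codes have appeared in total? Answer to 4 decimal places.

2.2500

With k distinct error codes already seen, the next new one takes an expected 9/(9-k) crashes.
Only the k = 5 term is needed: E = 9/4 = 2.25000.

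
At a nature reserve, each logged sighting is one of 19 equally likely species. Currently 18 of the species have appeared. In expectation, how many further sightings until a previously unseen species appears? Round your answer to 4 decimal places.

Each sighting yields a new species with probability (19-18)/19 = 1/19, so the wait is geometric with mean 19/1.
E = 19/1 = 19.00000.

19.0000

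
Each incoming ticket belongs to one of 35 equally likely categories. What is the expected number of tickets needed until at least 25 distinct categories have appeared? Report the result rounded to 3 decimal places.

With k distinct categories already seen, the next new one arrives after an expected 35/(35-k) tickets.
Sum over k = 0,...,24: E = 35/35 + 35/34 + 35/33 + ... + 35/12 + 35/11 = 42.6235.

42.623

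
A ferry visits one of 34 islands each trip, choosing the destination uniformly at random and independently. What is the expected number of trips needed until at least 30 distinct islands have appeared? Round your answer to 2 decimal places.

69.19

With k distinct islands already seen, the next new one arrives after an expected 34/(34-k) trips.
Sum over k = 0,...,29: E = 34/34 + 34/33 + 34/32 + ... + 34/6 + 34/5 = 69.186.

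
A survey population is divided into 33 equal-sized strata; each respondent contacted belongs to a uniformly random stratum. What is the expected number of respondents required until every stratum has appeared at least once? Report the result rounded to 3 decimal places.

134.930

After k distinct strata have appeared, the next respondent gives a new one with probability (33-k)/33, so the expected wait for the (k+1)-th is 33/(33-k).
E[T] = 33/33 + 33/32 + 33/31 + ... + 33/2 + 33/1 = 33·H_{33}.
H_{33} = 4.0888, so E[T] = 134.9303.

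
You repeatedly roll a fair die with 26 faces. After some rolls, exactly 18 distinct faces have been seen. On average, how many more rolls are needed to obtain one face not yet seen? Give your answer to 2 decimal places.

3.25

The number of rolls until the next new face is geometric with success probability 8/26, so its mean is 26/8.
E = 26/8 = 3.250.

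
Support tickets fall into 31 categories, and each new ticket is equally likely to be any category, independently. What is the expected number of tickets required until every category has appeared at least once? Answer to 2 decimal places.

124.84

After k distinct categories have appeared, the next ticket gives a new one with probability (31-k)/31, so the expected wait for the (k+1)-th is 31/(31-k).
E[T] = 31/31 + 31/30 + 31/29 + ... + 31/2 + 31/1 = 31·H_{31}.
H_{31} = 4.027, so E[T] = 124.845.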